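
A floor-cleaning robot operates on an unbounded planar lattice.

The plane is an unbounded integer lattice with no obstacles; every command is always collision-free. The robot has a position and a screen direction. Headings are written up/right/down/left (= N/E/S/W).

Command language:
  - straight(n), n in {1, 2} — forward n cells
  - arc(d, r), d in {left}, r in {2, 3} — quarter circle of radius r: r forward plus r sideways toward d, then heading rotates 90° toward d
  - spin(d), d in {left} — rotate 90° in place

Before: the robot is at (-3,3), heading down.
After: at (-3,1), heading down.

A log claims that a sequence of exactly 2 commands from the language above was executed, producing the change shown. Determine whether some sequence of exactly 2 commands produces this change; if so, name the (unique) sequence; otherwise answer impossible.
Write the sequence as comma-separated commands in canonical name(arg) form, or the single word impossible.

straight(1), straight(1)

key: heading stays S — no command in the sequence turns
start: at (-3,3), heading down
[1] after straight(1): at (-3,2), heading down
[2] after straight(1): at (-3,1), heading down
all 25 alternatives checked — unique.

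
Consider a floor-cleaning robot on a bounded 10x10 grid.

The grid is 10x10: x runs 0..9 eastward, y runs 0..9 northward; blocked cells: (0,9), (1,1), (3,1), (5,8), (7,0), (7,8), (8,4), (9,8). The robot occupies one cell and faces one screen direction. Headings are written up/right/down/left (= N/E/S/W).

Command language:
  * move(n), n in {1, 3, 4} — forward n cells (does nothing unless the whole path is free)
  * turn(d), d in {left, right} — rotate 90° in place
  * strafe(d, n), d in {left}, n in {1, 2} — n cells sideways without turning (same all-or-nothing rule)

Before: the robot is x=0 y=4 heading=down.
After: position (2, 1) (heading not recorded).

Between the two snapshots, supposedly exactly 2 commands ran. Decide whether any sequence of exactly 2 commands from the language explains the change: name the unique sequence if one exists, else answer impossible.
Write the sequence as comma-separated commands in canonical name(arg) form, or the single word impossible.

key: running move(3) before strafe(left, 2) would end elsewhere — order is forced
from: x=0 y=4 heading=down
1. strafe(left, 2) → x=2 y=4 heading=down
2. move(3) → x=2 y=1 heading=down
uniquely the one of 49 2-step routes that fits.

strafe(left, 2), move(3)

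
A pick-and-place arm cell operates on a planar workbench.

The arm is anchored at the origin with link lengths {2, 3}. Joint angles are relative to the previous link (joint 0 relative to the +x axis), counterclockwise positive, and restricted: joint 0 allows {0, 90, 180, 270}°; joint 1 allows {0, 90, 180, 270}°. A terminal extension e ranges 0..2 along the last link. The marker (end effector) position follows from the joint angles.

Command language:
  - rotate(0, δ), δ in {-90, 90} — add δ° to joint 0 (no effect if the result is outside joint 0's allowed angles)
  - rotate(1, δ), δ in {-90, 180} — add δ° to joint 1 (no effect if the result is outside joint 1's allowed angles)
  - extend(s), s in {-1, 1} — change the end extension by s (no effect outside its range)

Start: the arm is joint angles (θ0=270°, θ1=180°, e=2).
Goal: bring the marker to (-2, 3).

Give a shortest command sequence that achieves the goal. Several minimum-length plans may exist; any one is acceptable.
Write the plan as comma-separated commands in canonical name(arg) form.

rotate(0, -90), extend(-1), extend(-1), rotate(1, -90), rotate(1, 180)

begin: joint angles (θ0=270°, θ1=180°, e=2)
step 1 (rotate(0, -90)): joint angles (θ0=180°, θ1=180°, e=2)
step 2 (extend(-1)): joint angles (θ0=180°, θ1=180°, e=1)
step 3 (extend(-1)): joint angles (θ0=180°, θ1=180°, e=0)
step 4 (rotate(1, -90)): joint angles (θ0=180°, θ1=90°, e=0)
step 5 (rotate(1, 180)): joint angles (θ0=180°, θ1=270°, e=0)
nothing shorter than 5 reaches the goal.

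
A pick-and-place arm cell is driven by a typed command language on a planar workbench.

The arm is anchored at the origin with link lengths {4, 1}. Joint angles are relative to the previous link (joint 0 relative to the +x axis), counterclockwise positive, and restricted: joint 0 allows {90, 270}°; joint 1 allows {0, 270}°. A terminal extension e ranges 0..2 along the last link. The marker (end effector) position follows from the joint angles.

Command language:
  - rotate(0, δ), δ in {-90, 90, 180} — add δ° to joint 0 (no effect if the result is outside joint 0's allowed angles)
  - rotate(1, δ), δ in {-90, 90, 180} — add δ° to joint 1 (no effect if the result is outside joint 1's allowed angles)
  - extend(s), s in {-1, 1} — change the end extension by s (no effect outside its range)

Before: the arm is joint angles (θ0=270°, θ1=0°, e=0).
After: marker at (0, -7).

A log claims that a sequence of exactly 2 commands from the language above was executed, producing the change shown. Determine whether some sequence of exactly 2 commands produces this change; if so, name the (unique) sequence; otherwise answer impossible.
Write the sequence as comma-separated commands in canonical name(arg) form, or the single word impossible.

t0: joint angles (θ0=270°, θ1=0°, e=0)
1. extend(1) → joint angles (θ0=270°, θ1=0°, e=1)
2. extend(1) → joint angles (θ0=270°, θ1=0°, e=2)
uniquely the one of 64 2-step routes that fits.

extend(1), extend(1)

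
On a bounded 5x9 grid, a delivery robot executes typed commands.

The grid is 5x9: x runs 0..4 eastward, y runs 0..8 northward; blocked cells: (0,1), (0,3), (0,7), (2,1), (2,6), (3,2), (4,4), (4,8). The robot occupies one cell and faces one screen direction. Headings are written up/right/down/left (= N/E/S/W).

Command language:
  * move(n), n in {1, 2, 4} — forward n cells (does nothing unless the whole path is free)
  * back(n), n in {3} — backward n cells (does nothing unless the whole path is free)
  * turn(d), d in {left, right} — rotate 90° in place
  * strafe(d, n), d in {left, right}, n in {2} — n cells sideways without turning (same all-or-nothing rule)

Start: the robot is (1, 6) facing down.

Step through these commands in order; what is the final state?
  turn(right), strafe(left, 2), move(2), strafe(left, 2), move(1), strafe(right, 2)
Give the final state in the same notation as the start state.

(0, 2) facing left

initial: (1, 6) facing down
[1] after turn(right): (1, 6) facing left
[2] after strafe(left, 2): (1, 4) facing left
[3] after move(2): (1, 4) facing left
[4] after strafe(left, 2): (1, 2) facing left
[5] after move(1): (0, 2) facing left
[6] after strafe(right, 2): (0, 2) facing left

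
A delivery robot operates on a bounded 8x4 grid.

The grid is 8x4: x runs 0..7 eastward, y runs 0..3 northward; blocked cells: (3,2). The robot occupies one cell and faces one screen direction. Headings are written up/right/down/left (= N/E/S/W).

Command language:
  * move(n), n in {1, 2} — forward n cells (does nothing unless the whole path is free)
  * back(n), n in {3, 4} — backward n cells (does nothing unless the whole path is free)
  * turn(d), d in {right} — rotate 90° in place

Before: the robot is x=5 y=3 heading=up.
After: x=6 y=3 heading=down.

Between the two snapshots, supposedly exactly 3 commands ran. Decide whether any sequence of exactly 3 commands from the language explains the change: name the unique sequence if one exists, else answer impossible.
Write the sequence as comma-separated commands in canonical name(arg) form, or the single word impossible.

key: cell and facing (now S) both changed — the 3 commands mix motion and turning
begin: x=5 y=3 heading=up
1. turn(right) → x=5 y=3 heading=right
2. move(1) → x=6 y=3 heading=right
3. turn(right) → x=6 y=3 heading=down
uniquely the one of 125 3-step routes that fits.

turn(right), move(1), turn(right)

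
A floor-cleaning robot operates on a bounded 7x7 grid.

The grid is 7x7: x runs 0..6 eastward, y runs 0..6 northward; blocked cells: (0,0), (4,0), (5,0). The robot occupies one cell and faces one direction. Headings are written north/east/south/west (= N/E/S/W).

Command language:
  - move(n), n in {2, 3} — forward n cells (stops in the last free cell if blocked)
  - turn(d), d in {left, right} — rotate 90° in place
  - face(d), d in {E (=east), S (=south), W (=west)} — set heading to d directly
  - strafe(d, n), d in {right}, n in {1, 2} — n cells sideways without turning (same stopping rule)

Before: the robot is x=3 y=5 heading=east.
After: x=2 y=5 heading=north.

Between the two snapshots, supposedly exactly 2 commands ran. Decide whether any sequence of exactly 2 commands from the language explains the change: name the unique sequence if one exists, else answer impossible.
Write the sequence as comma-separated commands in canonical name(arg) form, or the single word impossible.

impossible

no 2-step route produces this change.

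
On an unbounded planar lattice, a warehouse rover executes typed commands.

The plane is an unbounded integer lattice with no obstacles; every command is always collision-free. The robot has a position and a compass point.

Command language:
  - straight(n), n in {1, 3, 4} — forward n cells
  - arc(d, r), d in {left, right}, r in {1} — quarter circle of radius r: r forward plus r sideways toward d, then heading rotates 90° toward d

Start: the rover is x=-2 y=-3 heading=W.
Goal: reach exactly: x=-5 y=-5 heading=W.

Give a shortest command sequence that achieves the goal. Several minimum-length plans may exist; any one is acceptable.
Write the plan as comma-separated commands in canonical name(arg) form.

t0: x=-2 y=-3 heading=W
step 1 (straight(1)): x=-3 y=-3 heading=W
step 2 (arc(left, 1)): x=-4 y=-4 heading=S
step 3 (arc(right, 1)): x=-5 y=-5 heading=W
minimal: 3 command(s), checked below 3.

straight(1), arc(left, 1), arc(right, 1)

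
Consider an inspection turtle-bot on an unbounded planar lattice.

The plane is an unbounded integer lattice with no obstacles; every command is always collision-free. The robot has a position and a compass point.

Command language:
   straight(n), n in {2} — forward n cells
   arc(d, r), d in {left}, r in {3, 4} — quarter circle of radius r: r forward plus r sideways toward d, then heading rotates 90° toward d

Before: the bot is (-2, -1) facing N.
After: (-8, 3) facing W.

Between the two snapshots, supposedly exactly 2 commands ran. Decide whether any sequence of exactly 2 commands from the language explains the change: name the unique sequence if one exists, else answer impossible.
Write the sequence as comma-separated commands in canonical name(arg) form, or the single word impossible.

key: order matters: swapping arc(left, 4) and straight(2) lands elsewhere
start: (-2, -1) facing N
t=1 arc(left, 4) ⇒ (-6, 3) facing W
t=2 straight(2) ⇒ (-8, 3) facing W
no other 2-command option fits: unique.

arc(left, 4), straight(2)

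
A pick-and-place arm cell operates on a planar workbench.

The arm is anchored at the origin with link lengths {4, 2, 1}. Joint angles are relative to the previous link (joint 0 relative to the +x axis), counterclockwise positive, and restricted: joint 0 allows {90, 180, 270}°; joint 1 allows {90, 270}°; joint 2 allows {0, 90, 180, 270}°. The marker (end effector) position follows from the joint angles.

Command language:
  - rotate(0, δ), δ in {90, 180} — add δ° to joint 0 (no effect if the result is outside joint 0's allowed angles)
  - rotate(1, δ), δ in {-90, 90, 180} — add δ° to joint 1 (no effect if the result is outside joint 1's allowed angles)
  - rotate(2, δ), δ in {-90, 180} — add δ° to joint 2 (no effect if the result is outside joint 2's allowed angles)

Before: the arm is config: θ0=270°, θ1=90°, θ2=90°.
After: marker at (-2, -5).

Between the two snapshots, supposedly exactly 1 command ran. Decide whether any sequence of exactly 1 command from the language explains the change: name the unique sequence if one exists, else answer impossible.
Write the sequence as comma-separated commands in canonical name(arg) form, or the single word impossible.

begin: config: θ0=270°, θ1=90°, θ2=90°
step 1 (rotate(1, 180)): config: θ0=270°, θ1=270°, θ2=90°
all 7 alternatives checked — unique.

rotate(1, 180)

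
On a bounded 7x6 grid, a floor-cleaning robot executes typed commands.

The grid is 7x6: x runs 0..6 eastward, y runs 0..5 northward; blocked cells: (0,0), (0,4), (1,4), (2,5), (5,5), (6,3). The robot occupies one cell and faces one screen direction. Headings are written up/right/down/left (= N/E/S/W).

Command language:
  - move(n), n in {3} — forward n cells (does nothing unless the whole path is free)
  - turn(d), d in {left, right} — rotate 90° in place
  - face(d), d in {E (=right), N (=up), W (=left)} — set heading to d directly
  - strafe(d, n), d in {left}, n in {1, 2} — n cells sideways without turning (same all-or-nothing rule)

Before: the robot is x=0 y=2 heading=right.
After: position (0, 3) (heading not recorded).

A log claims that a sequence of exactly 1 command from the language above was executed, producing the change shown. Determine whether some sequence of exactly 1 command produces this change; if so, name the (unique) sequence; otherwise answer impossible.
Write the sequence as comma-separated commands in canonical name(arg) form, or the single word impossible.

strafe(left, 1)

start: x=0 y=2 heading=right
t=1 strafe(left, 1) ⇒ x=0 y=3 heading=right
no rival 1-sequence matches.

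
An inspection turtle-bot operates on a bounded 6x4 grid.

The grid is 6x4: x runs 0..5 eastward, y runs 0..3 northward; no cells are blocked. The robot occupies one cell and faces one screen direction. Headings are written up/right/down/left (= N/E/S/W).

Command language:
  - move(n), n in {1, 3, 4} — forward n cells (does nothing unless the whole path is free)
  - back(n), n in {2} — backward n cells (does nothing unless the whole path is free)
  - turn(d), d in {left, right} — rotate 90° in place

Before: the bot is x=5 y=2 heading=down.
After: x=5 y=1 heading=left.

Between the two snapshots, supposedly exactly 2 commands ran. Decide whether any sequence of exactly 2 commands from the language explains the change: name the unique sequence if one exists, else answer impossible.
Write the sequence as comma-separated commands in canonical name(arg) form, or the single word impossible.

move(1), turn(right)

key: position moved to (5,1) AND the heading swung to W — translation plus rotation needed
initial: x=5 y=2 heading=down
[1] after move(1): x=5 y=1 heading=down
[2] after turn(right): x=5 y=1 heading=left
no other 2-command option fits: unique.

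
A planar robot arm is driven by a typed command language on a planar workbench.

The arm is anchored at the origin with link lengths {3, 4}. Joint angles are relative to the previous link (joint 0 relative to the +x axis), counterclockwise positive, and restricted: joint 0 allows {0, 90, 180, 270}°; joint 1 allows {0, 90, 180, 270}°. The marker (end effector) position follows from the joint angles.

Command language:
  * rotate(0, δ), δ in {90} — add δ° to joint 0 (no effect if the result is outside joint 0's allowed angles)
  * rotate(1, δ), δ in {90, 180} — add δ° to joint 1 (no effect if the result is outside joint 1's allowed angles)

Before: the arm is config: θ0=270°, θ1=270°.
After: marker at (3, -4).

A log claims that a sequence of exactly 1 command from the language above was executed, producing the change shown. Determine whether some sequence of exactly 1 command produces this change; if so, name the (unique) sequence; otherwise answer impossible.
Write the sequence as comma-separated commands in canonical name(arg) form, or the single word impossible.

rotate(0, 90)

from: config: θ0=270°, θ1=270°
1. rotate(0, 90) → config: θ0=0°, θ1=270°
uniquely the one of 3 1-step routes that fits.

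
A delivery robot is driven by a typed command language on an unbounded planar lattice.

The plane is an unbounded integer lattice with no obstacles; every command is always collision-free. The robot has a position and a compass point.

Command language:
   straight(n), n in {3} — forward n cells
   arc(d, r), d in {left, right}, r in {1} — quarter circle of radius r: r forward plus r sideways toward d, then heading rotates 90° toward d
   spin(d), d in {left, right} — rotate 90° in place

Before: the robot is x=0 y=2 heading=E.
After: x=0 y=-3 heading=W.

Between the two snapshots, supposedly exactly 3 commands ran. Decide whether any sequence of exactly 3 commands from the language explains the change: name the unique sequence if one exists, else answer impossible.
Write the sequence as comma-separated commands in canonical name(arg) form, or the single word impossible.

arc(right, 1), straight(3), arc(right, 1)

key: cell and facing (now W) both changed — the 3 commands mix motion and turning
start: x=0 y=2 heading=E
step 1 (arc(right, 1)): x=1 y=1 heading=S
step 2 (straight(3)): x=1 y=-2 heading=S
step 3 (arc(right, 1)): x=0 y=-3 heading=W
no rival 3-sequence matches.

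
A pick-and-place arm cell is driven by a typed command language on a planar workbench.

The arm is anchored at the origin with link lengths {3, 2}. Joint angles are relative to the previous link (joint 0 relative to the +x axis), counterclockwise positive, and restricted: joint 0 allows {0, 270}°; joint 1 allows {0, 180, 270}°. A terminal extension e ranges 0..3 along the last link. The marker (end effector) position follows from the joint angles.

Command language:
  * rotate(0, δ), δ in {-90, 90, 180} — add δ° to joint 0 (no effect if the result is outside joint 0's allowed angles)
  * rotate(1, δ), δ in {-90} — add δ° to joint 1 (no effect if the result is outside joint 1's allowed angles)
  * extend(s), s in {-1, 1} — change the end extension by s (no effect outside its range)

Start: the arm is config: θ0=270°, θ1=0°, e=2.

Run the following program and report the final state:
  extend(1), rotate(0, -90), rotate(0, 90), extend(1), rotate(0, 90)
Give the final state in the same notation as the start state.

from: config: θ0=270°, θ1=0°, e=2
1. extend(1) → config: θ0=270°, θ1=0°, e=3
2. rotate(0, -90) → config: θ0=270°, θ1=0°, e=3
3. rotate(0, 90) → config: θ0=0°, θ1=0°, e=3
4. extend(1) → config: θ0=0°, θ1=0°, e=3
5. rotate(0, 90) → config: θ0=0°, θ1=0°, e=3

config: θ0=0°, θ1=0°, e=3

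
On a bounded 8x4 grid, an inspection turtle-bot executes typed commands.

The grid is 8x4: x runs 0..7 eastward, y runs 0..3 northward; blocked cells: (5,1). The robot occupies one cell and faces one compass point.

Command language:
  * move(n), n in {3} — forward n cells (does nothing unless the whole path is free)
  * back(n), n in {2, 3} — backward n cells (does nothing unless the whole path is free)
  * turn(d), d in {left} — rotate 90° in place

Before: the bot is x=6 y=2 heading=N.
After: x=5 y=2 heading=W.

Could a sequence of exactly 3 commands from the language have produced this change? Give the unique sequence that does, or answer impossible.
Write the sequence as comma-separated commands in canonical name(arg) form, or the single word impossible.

turn(left), move(3), back(2)

key: position moved to (5,2) AND the heading swung to W — translation plus rotation needed
initial: x=6 y=2 heading=N
1. turn(left) → x=6 y=2 heading=W
2. move(3) → x=3 y=2 heading=W
3. back(2) → x=5 y=2 heading=W
no other 3-command option fits: unique.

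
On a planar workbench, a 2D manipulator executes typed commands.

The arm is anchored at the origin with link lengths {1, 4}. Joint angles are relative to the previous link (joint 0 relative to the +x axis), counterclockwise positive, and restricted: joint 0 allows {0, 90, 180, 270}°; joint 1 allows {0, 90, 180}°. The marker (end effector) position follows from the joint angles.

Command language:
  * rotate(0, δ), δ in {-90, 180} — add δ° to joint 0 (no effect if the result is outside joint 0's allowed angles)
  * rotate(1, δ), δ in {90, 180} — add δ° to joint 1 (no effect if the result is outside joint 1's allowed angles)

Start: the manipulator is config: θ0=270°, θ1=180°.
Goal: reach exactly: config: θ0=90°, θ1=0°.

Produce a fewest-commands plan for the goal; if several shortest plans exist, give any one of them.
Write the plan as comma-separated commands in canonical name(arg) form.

from: config: θ0=270°, θ1=180°
step 1 (rotate(1, 180)): config: θ0=270°, θ1=0°
step 2 (rotate(0, 180)): config: θ0=90°, θ1=0°
no 1-step plan works, so 2 is optimal.

rotate(1, 180), rotate(0, 180)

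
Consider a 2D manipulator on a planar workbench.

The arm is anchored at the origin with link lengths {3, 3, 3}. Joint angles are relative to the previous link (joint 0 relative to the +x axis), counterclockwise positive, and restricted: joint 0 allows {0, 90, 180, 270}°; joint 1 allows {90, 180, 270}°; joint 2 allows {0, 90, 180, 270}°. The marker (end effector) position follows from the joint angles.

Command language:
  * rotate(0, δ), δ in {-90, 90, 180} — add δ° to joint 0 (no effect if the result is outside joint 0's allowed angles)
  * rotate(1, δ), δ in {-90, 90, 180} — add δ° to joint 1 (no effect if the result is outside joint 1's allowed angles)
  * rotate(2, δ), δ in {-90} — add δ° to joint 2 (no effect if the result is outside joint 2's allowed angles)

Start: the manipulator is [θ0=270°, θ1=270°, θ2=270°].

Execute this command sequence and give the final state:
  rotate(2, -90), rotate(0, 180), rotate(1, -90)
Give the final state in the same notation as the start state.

[θ0=90°, θ1=180°, θ2=180°]

t0: [θ0=270°, θ1=270°, θ2=270°]
step 1 (rotate(2, -90)): [θ0=270°, θ1=270°, θ2=180°]
step 2 (rotate(0, 180)): [θ0=90°, θ1=270°, θ2=180°]
step 3 (rotate(1, -90)): [θ0=90°, θ1=180°, θ2=180°]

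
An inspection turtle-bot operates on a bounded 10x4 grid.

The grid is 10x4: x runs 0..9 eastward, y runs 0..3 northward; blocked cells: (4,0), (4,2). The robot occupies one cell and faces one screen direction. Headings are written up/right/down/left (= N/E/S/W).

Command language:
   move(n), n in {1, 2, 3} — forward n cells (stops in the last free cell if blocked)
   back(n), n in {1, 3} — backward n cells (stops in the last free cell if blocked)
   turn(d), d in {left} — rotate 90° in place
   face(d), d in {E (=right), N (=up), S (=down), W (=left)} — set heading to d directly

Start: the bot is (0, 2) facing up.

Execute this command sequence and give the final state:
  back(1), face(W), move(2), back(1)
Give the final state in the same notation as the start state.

begin: (0, 2) facing up
1. back(1) → (0, 1) facing up
2. face(W) → (0, 1) facing left
3. move(2) → (0, 1) facing left
4. back(1) → (1, 1) facing left

(1, 1) facing left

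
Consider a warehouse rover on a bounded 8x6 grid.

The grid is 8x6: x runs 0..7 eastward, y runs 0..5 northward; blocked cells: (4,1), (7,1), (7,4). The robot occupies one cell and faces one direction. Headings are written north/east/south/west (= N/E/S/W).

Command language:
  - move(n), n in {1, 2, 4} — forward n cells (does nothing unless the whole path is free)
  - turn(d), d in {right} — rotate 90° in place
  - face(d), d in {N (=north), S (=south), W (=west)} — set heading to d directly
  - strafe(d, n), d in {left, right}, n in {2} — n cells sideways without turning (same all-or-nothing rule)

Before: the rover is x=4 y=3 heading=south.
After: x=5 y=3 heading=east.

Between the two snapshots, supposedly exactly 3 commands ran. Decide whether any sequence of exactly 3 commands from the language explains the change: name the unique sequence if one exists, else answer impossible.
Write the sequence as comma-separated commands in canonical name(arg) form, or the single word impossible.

face(N), turn(right), move(1)

key: running move(1) before face(N) would end elsewhere — order is forced
initial: x=4 y=3 heading=south
t=1 face(N) ⇒ x=4 y=3 heading=north
t=2 turn(right) ⇒ x=4 y=3 heading=east
t=3 move(1) ⇒ x=5 y=3 heading=east
no rival 3-sequence matches.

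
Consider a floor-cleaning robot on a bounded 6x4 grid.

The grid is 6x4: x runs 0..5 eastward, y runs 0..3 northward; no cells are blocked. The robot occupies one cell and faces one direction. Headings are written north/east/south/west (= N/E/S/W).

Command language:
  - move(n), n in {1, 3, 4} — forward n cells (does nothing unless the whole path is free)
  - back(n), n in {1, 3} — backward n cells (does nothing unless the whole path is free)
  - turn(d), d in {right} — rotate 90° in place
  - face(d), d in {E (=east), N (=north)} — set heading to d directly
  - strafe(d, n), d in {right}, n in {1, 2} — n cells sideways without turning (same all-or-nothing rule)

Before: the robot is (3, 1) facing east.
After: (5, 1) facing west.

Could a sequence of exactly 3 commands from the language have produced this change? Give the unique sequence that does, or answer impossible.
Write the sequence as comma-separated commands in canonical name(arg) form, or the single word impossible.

no 3-step route produces this change.

impossible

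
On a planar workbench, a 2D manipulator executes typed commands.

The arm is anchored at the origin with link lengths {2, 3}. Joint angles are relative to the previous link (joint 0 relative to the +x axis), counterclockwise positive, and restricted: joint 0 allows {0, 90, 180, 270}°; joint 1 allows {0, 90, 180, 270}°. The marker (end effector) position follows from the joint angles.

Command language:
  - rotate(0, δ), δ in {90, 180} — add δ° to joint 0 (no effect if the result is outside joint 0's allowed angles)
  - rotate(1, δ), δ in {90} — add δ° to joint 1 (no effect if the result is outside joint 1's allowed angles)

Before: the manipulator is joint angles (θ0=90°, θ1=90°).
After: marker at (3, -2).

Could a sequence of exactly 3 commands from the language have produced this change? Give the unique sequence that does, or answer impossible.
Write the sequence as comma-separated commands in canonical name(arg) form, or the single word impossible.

initial: joint angles (θ0=90°, θ1=90°)
t=1 rotate(0, 180) ⇒ joint angles (θ0=270°, θ1=90°)
t=2 rotate(0, 180) ⇒ joint angles (θ0=90°, θ1=90°)
t=3 rotate(0, 180) ⇒ joint angles (θ0=270°, θ1=90°)
uniquely the one of 27 3-step routes that fits.

rotate(0, 180), rotate(0, 180), rotate(0, 180)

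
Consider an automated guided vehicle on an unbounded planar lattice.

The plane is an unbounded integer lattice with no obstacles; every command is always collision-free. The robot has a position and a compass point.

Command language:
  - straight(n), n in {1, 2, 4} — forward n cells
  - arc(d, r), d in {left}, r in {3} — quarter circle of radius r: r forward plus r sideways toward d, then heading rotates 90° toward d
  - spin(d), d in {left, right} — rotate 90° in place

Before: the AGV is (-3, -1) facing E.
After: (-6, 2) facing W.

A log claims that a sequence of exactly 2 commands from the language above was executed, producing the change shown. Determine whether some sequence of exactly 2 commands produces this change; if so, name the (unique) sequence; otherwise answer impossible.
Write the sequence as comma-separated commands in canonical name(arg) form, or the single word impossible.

spin(left), arc(left, 3)

key: position moved to (-6,2) AND the heading swung to W — translation plus rotation needed
t0: (-3, -1) facing E
[1] after spin(left): (-3, -1) facing N
[2] after arc(left, 3): (-6, 2) facing W
no rival 2-sequence matches.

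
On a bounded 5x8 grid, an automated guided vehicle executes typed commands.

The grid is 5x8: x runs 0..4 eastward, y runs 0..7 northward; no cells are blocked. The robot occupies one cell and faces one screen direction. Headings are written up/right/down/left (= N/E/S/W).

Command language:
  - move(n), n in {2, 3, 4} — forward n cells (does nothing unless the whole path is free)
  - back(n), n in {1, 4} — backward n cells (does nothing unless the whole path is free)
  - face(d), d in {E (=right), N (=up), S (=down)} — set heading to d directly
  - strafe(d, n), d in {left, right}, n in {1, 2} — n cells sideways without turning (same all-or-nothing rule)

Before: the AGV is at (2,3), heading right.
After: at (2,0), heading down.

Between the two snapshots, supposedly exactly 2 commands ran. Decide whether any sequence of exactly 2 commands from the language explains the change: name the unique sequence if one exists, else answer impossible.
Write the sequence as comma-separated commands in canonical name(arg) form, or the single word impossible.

face(S), move(3)

key: running move(3) before face(S) would end elsewhere — order is forced
begin: at (2,3), heading right
[1] after face(S): at (2,3), heading down
[2] after move(3): at (2,0), heading down
no rival 2-sequence matches.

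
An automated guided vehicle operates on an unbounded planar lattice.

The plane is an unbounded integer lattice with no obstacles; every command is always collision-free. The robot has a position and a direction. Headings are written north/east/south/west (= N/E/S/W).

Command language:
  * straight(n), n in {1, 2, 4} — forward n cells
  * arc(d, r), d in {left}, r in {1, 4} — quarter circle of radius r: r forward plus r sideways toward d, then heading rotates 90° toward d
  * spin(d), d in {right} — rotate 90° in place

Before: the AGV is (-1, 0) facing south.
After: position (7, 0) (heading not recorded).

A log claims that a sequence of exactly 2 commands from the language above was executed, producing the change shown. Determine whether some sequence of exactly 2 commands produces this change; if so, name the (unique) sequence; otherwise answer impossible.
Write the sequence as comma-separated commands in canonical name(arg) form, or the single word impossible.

arc(left, 4), arc(left, 4)

begin: (-1, 0) facing south
step 1 (arc(left, 4)): (3, -4) facing east
step 2 (arc(left, 4)): (7, 0) facing north
all 36 alternatives checked — unique.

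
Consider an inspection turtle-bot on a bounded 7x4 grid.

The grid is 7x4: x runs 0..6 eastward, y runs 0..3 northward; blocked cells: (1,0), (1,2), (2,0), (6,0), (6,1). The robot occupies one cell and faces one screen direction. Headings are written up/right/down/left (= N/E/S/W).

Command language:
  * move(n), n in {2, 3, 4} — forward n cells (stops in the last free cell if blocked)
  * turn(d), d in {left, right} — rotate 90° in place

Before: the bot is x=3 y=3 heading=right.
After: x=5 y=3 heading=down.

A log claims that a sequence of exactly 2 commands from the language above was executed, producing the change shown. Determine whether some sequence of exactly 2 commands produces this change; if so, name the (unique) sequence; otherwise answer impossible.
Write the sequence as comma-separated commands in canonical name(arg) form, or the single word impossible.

key: running turn(right) before move(2) would end elsewhere — order is forced
from: x=3 y=3 heading=right
t=1 move(2) ⇒ x=5 y=3 heading=right
t=2 turn(right) ⇒ x=5 y=3 heading=down
all 25 alternatives checked — unique.

move(2), turn(right)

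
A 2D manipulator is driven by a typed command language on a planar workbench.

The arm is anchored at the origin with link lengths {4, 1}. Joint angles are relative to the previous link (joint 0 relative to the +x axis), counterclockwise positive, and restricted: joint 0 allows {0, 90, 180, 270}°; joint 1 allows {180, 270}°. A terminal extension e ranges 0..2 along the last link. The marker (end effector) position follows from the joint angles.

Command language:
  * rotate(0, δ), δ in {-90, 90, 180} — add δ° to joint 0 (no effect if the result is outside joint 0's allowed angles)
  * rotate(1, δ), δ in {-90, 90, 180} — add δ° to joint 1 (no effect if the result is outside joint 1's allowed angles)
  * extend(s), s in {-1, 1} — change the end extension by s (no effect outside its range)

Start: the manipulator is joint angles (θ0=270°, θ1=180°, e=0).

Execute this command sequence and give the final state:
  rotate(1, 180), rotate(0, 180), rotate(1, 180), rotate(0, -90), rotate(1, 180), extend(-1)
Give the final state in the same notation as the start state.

joint angles (θ0=0°, θ1=180°, e=0)

begin: joint angles (θ0=270°, θ1=180°, e=0)
1. rotate(1, 180) → joint angles (θ0=270°, θ1=180°, e=0)
2. rotate(0, 180) → joint angles (θ0=90°, θ1=180°, e=0)
3. rotate(1, 180) → joint angles (θ0=90°, θ1=180°, e=0)
4. rotate(0, -90) → joint angles (θ0=0°, θ1=180°, e=0)
5. rotate(1, 180) → joint angles (θ0=0°, θ1=180°, e=0)
6. extend(-1) → joint angles (θ0=0°, θ1=180°, e=0)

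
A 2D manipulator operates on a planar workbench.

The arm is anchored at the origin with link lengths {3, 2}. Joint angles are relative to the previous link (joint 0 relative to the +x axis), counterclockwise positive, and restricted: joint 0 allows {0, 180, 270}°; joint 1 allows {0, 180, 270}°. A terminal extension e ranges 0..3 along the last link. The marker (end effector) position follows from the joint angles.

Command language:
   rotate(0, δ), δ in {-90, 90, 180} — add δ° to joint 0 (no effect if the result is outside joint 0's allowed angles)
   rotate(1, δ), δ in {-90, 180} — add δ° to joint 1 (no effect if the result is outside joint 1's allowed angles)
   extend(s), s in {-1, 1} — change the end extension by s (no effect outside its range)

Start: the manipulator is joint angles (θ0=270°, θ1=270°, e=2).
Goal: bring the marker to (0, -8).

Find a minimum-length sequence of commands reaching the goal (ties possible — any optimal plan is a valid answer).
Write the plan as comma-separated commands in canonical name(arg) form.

t0: joint angles (θ0=270°, θ1=270°, e=2)
t=1 extend(1) ⇒ joint angles (θ0=270°, θ1=270°, e=3)
t=2 rotate(1, -90) ⇒ joint angles (θ0=270°, θ1=180°, e=3)
t=3 rotate(1, 180) ⇒ joint angles (θ0=270°, θ1=0°, e=3)
nothing shorter than 3 reaches the goal.

extend(1), rotate(1, -90), rotate(1, 180)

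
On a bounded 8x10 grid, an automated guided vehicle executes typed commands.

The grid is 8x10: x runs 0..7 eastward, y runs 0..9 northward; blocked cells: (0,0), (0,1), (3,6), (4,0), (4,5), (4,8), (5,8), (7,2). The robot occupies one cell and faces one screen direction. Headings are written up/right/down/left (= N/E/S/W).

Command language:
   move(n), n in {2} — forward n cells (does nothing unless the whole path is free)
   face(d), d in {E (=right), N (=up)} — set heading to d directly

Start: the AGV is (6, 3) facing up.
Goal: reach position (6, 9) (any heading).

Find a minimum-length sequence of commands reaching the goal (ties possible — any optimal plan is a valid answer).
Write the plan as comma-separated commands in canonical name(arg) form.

begin: (6, 3) facing up
1. move(2) → (6, 5) facing up
2. move(2) → (6, 7) facing up
3. move(2) → (6, 9) facing up
minimal: 3 command(s), checked below 3.

move(2), move(2), move(2)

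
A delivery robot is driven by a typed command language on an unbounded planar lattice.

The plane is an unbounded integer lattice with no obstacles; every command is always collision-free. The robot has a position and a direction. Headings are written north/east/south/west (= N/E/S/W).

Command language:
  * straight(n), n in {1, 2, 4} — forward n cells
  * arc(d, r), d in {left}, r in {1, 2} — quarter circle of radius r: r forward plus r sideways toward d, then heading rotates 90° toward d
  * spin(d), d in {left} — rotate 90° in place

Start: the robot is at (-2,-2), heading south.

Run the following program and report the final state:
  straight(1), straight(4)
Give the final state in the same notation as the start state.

at (-2,-7), heading south

initial: at (-2,-2), heading south
t=1 straight(1) ⇒ at (-2,-3), heading south
t=2 straight(4) ⇒ at (-2,-7), heading south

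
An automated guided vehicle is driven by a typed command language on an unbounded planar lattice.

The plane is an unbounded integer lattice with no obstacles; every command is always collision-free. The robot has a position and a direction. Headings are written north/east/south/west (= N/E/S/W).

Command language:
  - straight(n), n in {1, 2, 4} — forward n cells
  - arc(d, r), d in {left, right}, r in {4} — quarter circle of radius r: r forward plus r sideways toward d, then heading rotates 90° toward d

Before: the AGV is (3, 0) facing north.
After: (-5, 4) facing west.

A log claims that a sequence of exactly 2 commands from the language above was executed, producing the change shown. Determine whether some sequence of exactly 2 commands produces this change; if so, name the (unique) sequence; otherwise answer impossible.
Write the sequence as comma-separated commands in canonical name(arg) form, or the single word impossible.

key: cell and facing (now W) both changed — the 2 commands mix motion and turning
start: (3, 0) facing north
[1] after arc(left, 4): (-1, 4) facing west
[2] after straight(4): (-5, 4) facing west
uniquely the one of 25 2-step routes that fits.

arc(left, 4), straight(4)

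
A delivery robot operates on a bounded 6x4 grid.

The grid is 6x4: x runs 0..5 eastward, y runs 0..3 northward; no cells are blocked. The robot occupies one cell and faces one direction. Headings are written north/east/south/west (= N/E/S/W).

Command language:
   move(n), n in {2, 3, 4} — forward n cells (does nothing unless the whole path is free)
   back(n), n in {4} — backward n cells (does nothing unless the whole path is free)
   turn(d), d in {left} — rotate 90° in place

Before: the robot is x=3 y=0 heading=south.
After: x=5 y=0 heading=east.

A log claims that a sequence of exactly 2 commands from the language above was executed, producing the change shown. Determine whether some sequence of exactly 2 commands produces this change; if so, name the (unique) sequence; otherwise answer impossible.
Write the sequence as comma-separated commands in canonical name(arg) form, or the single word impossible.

key: order matters: swapping turn(left) and move(2) lands elsewhere
start: x=3 y=0 heading=south
t=1 turn(left) ⇒ x=3 y=0 heading=east
t=2 move(2) ⇒ x=5 y=0 heading=east
uniquely the one of 25 2-step routes that fits.

turn(left), move(2)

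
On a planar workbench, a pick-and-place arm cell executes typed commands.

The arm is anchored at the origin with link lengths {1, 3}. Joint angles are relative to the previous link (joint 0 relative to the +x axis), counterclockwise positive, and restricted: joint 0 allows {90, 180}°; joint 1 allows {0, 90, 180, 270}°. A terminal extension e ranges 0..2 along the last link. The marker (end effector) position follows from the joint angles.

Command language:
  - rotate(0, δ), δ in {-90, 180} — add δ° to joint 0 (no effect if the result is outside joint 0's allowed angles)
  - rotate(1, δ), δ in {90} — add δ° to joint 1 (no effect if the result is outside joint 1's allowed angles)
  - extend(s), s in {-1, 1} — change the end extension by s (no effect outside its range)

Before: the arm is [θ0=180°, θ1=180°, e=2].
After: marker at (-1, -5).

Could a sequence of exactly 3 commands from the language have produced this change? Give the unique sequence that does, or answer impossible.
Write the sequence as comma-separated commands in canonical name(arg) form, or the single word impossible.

start: [θ0=180°, θ1=180°, e=2]
1. rotate(1, 90) → [θ0=180°, θ1=270°, e=2]
2. rotate(1, 90) → [θ0=180°, θ1=0°, e=2]
3. rotate(1, 90) → [θ0=180°, θ1=90°, e=2]
no other 3-command option fits: unique.

rotate(1, 90), rotate(1, 90), rotate(1, 90)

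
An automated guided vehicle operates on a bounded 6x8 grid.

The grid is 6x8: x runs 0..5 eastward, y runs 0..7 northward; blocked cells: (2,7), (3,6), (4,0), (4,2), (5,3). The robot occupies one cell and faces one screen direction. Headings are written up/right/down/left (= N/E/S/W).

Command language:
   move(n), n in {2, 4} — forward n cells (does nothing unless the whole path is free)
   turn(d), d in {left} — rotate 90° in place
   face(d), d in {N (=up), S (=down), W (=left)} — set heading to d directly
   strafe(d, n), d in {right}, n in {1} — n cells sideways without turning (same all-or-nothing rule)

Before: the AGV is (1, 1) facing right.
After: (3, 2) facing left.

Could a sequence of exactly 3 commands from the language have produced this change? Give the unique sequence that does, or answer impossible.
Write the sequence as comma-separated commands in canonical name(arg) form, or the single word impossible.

move(2), face(W), strafe(right, 1)

key: order matters: swapping move(2) and strafe(right, 1) lands elsewhere
initial: (1, 1) facing right
1. move(2) → (3, 1) facing right
2. face(W) → (3, 1) facing left
3. strafe(right, 1) → (3, 2) facing left
no rival 3-sequence matches.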